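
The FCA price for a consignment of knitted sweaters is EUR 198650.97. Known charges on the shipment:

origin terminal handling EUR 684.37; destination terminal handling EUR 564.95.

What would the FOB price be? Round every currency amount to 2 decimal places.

FOB price: EUR 199335.34

Not relevant to the conversion: destination terminal — on the buyer under both terms; not part of either seller's price.
From FCA to FOB, the seller additionally bears: origin terminal.
FOB price = 198650.97 + 684.37 = 199335.34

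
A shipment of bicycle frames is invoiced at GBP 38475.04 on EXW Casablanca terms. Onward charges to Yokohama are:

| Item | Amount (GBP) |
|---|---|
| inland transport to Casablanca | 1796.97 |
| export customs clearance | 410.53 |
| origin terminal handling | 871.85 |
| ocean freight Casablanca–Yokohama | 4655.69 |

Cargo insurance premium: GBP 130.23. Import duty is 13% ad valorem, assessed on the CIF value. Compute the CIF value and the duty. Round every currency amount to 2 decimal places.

CIF value: GBP 46340.31; import duty: GBP 6024.24

CIF = EXW price + pre-shipment costs + freight + insurance
CIF = 38475.04 + 1796.97 + 410.53 + 871.85 + 4655.69 + 130.23 = 46340.31
Import duty = 46340.31 × 13% = 6024.24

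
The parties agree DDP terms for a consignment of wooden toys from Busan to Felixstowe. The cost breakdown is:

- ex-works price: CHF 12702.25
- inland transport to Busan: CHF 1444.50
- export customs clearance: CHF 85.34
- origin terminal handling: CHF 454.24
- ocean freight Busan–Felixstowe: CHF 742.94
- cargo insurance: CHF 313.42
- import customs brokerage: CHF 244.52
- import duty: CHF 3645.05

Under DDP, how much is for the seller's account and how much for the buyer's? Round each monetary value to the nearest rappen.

DDP: the seller bears all costs including import duty.
Seller's account: goods 12702.25 + inland to port 1444.50 + export clearance 85.34 + origin terminal 454.24 + freight 742.94 + insurance 313.42 + brokerage 244.52 + duty 3645.05 = 19632.26
Buyer's account: 0.00

Seller: CHF 19632.26; buyer: CHF 0.00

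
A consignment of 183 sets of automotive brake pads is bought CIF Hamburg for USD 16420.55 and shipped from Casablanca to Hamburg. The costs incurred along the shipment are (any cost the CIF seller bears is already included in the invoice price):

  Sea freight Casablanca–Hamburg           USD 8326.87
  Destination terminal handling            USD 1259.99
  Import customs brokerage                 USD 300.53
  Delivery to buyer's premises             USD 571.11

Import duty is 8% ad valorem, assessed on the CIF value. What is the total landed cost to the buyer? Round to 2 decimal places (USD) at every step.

CIF: the seller pays costs through ocean freight and marine insurance to the destination port.
Already in the invoice (seller's account under CIF): freight — exclude.
The CIF price already equals the CIF value: 16420.55
Import duty = 16420.55 × 8% = 1313.64
Buyer bears: destination terminal 1259.99 + brokerage 300.53 + delivery 571.11 + duty 1313.64 = 3445.27
Landed cost = invoice 16420.55 + 3445.27 = 19865.82

Total landed cost: USD 19865.82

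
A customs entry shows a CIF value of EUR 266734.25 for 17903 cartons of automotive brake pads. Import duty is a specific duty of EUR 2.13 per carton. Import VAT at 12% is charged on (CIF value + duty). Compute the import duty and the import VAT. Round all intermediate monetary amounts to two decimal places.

Import duty: EUR 38133.39; import VAT: EUR 36584.12

Import duty = 17903 × 2.13 = 38133.39
VAT base = CIF + duty = 266734.25 + 38133.39 = 304867.64
Import VAT = 304867.64 × 12% = 36584.12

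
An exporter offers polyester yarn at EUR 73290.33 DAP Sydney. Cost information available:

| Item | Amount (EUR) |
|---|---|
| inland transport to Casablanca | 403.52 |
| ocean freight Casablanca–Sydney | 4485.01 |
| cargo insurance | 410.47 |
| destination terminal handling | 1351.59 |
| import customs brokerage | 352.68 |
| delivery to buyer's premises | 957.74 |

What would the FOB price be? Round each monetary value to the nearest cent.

Not relevant to the conversion: inland to port — on the seller under both DAP and FOB; already in the DAP price and stays in the FOB price. brokerage — on the buyer under both terms; not part of either seller's price.
From DAP to FOB, the seller no longer bears: freight, insurance, destination terminal, delivery.
FOB price = 73290.33 − 4485.01 − 410.47 − 1351.59 − 957.74 = 66085.52

FOB price: EUR 66085.52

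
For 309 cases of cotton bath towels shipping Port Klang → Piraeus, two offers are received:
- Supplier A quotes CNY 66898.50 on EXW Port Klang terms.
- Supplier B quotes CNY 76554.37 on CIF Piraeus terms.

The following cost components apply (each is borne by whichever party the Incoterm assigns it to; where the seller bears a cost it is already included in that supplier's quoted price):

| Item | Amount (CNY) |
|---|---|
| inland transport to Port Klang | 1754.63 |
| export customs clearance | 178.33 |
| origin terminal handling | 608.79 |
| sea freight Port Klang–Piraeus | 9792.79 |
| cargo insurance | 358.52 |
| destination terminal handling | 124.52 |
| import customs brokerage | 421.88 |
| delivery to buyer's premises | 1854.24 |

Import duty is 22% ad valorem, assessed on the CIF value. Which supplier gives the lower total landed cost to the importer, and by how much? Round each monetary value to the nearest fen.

Supplier A (EXW):
CIF value = EXW price + inland to port + export clearance + origin terminal + freight + insurance = 66898.50 + 1754.63 + 178.33 + 608.79 + 9792.79 + 358.52 = 79591.56
Import duty = 79591.56 × 22% = 17510.14
Buyer bears (A): 1754.63 + 178.33 + 608.79 + 9792.79 + 358.52 + 124.52 + 421.88 + 1854.24 = 15093.70
Landed cost (A) = invoice 66898.50 + 15093.70 + duty 17510.14 = 99502.34
Supplier B (CIF):
The CIF price already equals the CIF value: 76554.37
Import duty = 76554.37 × 22% = 16841.96
Buyer bears (B): 124.52 + 421.88 + 1854.24 = 2400.64
Landed cost (B) = invoice 76554.37 + 2400.64 + duty 16841.96 = 95796.97
Difference = |99502.34 − 95796.97| = 3705.37

Supplier B is cheaper by CNY 3705.37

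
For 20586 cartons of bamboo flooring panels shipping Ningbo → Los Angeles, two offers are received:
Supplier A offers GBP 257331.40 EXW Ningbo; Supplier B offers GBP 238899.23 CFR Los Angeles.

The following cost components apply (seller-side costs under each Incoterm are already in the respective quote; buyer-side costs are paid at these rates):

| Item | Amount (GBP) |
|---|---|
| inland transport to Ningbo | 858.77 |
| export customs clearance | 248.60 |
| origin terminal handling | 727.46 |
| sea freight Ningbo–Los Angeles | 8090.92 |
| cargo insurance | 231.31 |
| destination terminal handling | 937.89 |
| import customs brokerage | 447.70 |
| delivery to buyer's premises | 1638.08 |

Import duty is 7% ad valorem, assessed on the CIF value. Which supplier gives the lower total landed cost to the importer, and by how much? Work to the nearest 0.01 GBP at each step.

Supplier B is cheaper by GBP 30342.97

Supplier A (EXW):
CIF value = EXW price + inland to port + export clearance + origin terminal + freight + insurance = 257331.40 + 858.77 + 248.60 + 727.46 + 8090.92 + 231.31 = 267488.46
Import duty = 267488.46 × 7% = 18724.19
Buyer bears (A): 858.77 + 248.60 + 727.46 + 8090.92 + 231.31 + 937.89 + 447.70 + 1638.08 = 13180.73
Landed cost (A) = invoice 257331.40 + 13180.73 + duty 18724.19 = 289236.32
Supplier B (CFR):
CIF value = CFR price + insurance = 238899.23 + 231.31 = 239130.54
Import duty = 239130.54 × 7% = 16739.14
Buyer bears (B): 231.31 + 937.89 + 447.70 + 1638.08 = 3254.98
Landed cost (B) = invoice 238899.23 + 3254.98 + duty 16739.14 = 258893.35
Difference = |289236.32 − 258893.35| = 30342.97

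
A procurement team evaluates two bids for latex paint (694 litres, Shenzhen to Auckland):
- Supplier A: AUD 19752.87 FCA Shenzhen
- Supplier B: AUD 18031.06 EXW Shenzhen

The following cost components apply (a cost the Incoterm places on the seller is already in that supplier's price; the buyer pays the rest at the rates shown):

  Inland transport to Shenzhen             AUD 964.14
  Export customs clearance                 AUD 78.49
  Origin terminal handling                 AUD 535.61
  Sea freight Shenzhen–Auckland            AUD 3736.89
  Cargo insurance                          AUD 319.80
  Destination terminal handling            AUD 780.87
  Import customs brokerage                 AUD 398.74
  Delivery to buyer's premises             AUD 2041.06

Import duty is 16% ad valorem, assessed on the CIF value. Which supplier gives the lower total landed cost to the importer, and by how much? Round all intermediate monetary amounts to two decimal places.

Supplier B is cheaper by AUD 787.85

Supplier A (FCA):
CIF value = FCA price + origin terminal + freight + insurance = 19752.87 + 535.61 + 3736.89 + 319.80 = 24345.17
Import duty = 24345.17 × 16% = 3895.23
Buyer bears (A): 535.61 + 3736.89 + 319.80 + 780.87 + 398.74 + 2041.06 = 7812.97
Landed cost (A) = invoice 19752.87 + 7812.97 + duty 3895.23 = 31461.07
Supplier B (EXW):
CIF value = EXW price + inland to port + export clearance + origin terminal + freight + insurance = 18031.06 + 964.14 + 78.49 + 535.61 + 3736.89 + 319.80 = 23665.99
Import duty = 23665.99 × 16% = 3786.56
Buyer bears (B): 964.14 + 78.49 + 535.61 + 3736.89 + 319.80 + 780.87 + 398.74 + 2041.06 = 8855.60
Landed cost (B) = invoice 18031.06 + 8855.60 + duty 3786.56 = 30673.22
Difference = |31461.07 − 30673.22| = 787.85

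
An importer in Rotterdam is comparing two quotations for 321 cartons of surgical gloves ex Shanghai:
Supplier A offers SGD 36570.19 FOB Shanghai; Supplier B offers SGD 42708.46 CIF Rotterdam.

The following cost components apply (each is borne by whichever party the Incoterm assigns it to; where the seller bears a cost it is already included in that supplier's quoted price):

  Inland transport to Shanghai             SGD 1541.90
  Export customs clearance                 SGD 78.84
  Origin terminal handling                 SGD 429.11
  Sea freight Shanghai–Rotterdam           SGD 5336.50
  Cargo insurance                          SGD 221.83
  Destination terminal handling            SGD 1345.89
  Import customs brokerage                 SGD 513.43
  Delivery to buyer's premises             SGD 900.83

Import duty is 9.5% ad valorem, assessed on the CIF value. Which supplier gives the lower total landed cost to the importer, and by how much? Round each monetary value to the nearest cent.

Supplier A (FOB):
CIF value = FOB price + freight + insurance = 36570.19 + 5336.50 + 221.83 = 42128.52
Import duty = 42128.52 × 9.5% = 4002.21
Buyer bears (A): 5336.50 + 221.83 + 1345.89 + 513.43 + 900.83 = 8318.48
Landed cost (A) = invoice 36570.19 + 8318.48 + duty 4002.21 = 48890.88
Supplier B (CIF):
The CIF price already equals the CIF value: 42708.46
Import duty = 42708.46 × 9.5% = 4057.30
Buyer bears (B): 1345.89 + 513.43 + 900.83 = 2760.15
Landed cost (B) = invoice 42708.46 + 2760.15 + duty 4057.30 = 49525.91
Difference = |48890.88 − 49525.91| = 635.03

Supplier A is cheaper by SGD 635.03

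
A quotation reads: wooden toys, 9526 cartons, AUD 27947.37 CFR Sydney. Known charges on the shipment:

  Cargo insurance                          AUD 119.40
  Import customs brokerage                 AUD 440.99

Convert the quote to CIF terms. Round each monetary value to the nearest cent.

CIF price: AUD 28066.77

Not relevant to the conversion: brokerage — on the buyer under both terms; not part of either seller's price.
From CFR to CIF, the seller additionally bears: insurance.
CIF price = 27947.37 + 119.40 = 28066.77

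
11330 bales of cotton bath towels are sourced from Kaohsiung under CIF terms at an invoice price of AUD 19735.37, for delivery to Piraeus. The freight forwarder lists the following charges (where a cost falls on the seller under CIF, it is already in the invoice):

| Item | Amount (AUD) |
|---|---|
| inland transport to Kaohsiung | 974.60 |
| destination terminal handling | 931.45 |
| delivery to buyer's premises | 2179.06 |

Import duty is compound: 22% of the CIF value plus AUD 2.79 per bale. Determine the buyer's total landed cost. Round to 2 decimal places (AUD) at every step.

Total landed cost: AUD 58798.36

CIF: the seller pays costs through ocean freight and marine insurance to the destination port.
Already in the invoice (seller's account under CIF): inland to port — exclude.
The CIF price already equals the CIF value: 19735.37
Ad valorem component: 19735.37 × 22% = 4341.78
Specific component: 11330 × 2.79 = 31610.70
Import duty = 4341.78 + 31610.70 = 35952.48
Buyer bears: destination terminal 931.45 + delivery 2179.06 + duty 35952.48 = 39062.99
Landed cost = invoice 19735.37 + 39062.99 = 58798.36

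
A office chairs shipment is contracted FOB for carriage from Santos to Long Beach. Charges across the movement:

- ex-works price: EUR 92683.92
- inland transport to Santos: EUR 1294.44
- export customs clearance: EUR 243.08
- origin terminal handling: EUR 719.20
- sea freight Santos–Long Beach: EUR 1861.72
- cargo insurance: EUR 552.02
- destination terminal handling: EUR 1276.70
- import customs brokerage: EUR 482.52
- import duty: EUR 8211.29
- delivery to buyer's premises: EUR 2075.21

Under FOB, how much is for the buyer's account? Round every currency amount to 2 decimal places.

Buyer's account: EUR 14459.46

FOB: the seller bears costs until goods are on board at the origin port; the buyer bears freight, insurance and all costs thereafter.
Seller's account: goods 92683.92 + inland to port 1294.44 + export clearance 243.08 + origin terminal 719.20 = 94940.64
Buyer's account: freight 1861.72 + insurance 552.02 + destination terminal 1276.70 + brokerage 482.52 + duty 8211.29 + delivery 2075.21 = 14459.46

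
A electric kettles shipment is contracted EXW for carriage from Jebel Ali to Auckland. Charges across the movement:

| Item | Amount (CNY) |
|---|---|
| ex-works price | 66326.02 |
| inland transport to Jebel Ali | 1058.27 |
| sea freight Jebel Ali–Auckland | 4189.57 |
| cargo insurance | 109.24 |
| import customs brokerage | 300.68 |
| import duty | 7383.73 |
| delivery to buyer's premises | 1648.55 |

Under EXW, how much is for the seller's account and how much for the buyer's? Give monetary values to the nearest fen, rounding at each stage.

EXW: the seller makes goods available at their premises; the buyer bears all onward costs.
Seller's account: goods 66326.02 = 66326.02
Buyer's account: inland to port 1058.27 + freight 4189.57 + insurance 109.24 + brokerage 300.68 + duty 7383.73 + delivery 1648.55 = 14690.04

Seller: CNY 66326.02; buyer: CNY 14690.04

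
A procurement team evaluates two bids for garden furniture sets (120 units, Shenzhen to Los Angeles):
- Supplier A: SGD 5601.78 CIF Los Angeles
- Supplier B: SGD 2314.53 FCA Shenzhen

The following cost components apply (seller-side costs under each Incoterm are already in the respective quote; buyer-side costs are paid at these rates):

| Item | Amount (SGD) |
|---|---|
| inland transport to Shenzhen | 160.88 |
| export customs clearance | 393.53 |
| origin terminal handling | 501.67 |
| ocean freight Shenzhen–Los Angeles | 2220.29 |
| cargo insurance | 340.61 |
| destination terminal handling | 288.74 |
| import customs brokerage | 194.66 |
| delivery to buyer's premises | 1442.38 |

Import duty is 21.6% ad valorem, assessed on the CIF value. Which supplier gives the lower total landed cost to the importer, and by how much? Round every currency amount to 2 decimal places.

Supplier A (CIF):
The CIF price already equals the CIF value: 5601.78
Import duty = 5601.78 × 21.6% = 1209.98
Buyer bears (A): 288.74 + 194.66 + 1442.38 = 1925.78
Landed cost (A) = invoice 5601.78 + 1925.78 + duty 1209.98 = 8737.54
Supplier B (FCA):
CIF value = FCA price + origin terminal + freight + insurance = 2314.53 + 501.67 + 2220.29 + 340.61 = 5377.10
Import duty = 5377.10 × 21.6% = 1161.45
Buyer bears (B): 501.67 + 2220.29 + 340.61 + 288.74 + 194.66 + 1442.38 = 4988.35
Landed cost (B) = invoice 2314.53 + 4988.35 + duty 1161.45 = 8464.33
Difference = |8737.54 − 8464.33| = 273.21

Supplier B is cheaper by SGD 273.21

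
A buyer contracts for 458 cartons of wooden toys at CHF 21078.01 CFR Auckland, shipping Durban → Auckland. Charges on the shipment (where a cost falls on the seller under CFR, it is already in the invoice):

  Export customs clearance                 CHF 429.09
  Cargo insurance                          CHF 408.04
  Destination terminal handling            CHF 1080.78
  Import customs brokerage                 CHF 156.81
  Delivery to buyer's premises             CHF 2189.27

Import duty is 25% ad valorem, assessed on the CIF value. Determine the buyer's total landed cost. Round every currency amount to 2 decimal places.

Total landed cost: CHF 30284.42

CFR: the seller pays costs through ocean freight to the destination port, but not insurance.
Already in the invoice (seller's account under CFR): export clearance — exclude.
CIF value = CFR price + insurance = 21078.01 + 408.04 = 21486.05
Import duty = 21486.05 × 25% = 5371.51
Buyer bears: insurance 408.04 + destination terminal 1080.78 + brokerage 156.81 + delivery 2189.27 + duty 5371.51 = 9206.41
Landed cost = invoice 21078.01 + 9206.41 = 30284.42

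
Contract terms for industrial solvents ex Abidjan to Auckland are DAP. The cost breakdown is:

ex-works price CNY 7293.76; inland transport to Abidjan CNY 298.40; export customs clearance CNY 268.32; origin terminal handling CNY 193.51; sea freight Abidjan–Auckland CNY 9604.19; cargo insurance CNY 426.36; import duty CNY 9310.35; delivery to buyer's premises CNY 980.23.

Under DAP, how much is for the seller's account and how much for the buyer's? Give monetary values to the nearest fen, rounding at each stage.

DAP: the seller bears all costs to the named destination except import duty and clearance.
Seller's account: goods 7293.76 + inland to port 298.40 + export clearance 268.32 + origin terminal 193.51 + freight 9604.19 + insurance 426.36 + delivery 980.23 = 19064.77
Buyer's account: duty 9310.35 = 9310.35

Seller: CNY 19064.77; buyer: CNY 9310.35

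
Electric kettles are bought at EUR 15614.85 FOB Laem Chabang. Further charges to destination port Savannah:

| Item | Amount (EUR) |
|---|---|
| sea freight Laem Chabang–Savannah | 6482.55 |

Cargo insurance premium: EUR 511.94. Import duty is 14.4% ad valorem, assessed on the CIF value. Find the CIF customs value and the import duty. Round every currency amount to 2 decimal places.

CIF = FOB price + freight + insurance
CIF = 15614.85 + 6482.55 + 511.94 = 22609.34
Import duty = 22609.34 × 14.4% = 3255.74

CIF value: EUR 22609.34; import duty: EUR 3255.74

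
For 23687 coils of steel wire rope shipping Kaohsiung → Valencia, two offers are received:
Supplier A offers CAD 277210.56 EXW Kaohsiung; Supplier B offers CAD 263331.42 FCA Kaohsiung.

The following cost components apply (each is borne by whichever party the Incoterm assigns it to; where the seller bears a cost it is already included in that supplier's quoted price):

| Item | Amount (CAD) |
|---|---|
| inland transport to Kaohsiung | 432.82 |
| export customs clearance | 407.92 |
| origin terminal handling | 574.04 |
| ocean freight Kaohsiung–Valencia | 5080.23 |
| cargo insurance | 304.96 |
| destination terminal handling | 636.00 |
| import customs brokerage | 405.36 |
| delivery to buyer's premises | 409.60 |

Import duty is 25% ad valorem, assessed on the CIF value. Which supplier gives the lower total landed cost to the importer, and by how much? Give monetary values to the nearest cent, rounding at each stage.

Supplier B is cheaper by CAD 18399.85

Supplier A (EXW):
CIF value = EXW price + inland to port + export clearance + origin terminal + freight + insurance = 277210.56 + 432.82 + 407.92 + 574.04 + 5080.23 + 304.96 = 284010.53
Import duty = 284010.53 × 25% = 71002.63
Buyer bears (A): 432.82 + 407.92 + 574.04 + 5080.23 + 304.96 + 636.00 + 405.36 + 409.60 = 8250.93
Landed cost (A) = invoice 277210.56 + 8250.93 + duty 71002.63 = 356464.12
Supplier B (FCA):
CIF value = FCA price + origin terminal + freight + insurance = 263331.42 + 574.04 + 5080.23 + 304.96 = 269290.65
Import duty = 269290.65 × 25% = 67322.66
Buyer bears (B): 574.04 + 5080.23 + 304.96 + 636.00 + 405.36 + 409.60 = 7410.19
Landed cost (B) = invoice 263331.42 + 7410.19 + duty 67322.66 = 338064.27
Difference = |356464.12 − 338064.27| = 18399.85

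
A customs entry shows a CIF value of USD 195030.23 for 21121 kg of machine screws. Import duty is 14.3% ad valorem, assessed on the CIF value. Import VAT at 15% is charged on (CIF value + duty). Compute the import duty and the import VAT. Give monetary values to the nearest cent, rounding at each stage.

Import duty: USD 27889.32; import VAT: USD 33437.93

Import duty = 195030.23 × 14.3% = 27889.32
VAT base = CIF + duty = 195030.23 + 27889.32 = 222919.55
Import VAT = 222919.55 × 15% = 33437.93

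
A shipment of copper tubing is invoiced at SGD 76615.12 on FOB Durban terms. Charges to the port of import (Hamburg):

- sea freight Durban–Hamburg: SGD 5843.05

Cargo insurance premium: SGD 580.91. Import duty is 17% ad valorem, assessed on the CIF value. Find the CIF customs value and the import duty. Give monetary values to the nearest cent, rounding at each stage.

CIF value: SGD 83039.08; import duty: SGD 14116.64

CIF = FOB price + freight + insurance
CIF = 76615.12 + 5843.05 + 580.91 = 83039.08
Import duty = 83039.08 × 17% = 14116.64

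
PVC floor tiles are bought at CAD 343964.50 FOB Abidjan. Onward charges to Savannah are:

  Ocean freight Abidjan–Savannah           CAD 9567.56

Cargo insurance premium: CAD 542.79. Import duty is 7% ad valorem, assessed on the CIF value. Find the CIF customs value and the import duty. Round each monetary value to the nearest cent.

CIF value: CAD 354074.85; import duty: CAD 24785.24

CIF = FOB price + freight + insurance
CIF = 343964.50 + 9567.56 + 542.79 = 354074.85
Import duty = 354074.85 × 7% = 24785.24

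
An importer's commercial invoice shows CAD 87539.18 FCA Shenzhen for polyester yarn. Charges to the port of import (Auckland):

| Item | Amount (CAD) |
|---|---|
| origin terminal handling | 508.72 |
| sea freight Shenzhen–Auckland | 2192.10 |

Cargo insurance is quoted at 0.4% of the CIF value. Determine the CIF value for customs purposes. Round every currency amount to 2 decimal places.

Let C be the CIF value. C = FCA price + pre-shipment costs + freight + 0.4% × C
C − 0.4% × C = 87539.18 + 508.72 + 2192.10
0.996 × C = 90240.00
C = 90240.00 / 0.996 = 90602.41
Insurance premium = 0.4% × 90602.41 = 362.41

CIF value: CAD 90602.41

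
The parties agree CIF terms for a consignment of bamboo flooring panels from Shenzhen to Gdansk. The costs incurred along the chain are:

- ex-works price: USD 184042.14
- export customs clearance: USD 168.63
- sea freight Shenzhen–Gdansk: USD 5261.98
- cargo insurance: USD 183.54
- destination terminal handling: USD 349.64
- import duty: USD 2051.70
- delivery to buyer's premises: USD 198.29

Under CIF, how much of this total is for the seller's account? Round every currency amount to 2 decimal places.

Seller's account: USD 189656.29

CIF: the seller pays costs through ocean freight and marine insurance to the destination port.
Seller's account: goods 184042.14 + export clearance 168.63 + freight 5261.98 + insurance 183.54 = 189656.29
Buyer's account: destination terminal 349.64 + duty 2051.70 + delivery 198.29 = 2599.63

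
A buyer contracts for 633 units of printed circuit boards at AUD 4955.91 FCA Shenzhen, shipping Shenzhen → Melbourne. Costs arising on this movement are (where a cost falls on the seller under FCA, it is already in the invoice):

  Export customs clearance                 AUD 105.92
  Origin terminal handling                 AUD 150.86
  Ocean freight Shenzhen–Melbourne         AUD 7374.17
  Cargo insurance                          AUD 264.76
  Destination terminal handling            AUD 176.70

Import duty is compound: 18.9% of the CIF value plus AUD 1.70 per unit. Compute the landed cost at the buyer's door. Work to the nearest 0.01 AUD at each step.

FCA: the seller delivers export-cleared goods to the carrier; the buyer bears costs from that point.
Already in the invoice (seller's account under FCA): export clearance — exclude.
CIF value = FCA price + origin terminal + freight + insurance = 4955.91 + 150.86 + 7374.17 + 264.76 = 12745.70
Ad valorem component: 12745.70 × 18.9% = 2408.94
Specific component: 633 × 1.70 = 1076.10
Import duty = 2408.94 + 1076.10 = 3485.04
Buyer bears: origin terminal 150.86 + freight 7374.17 + insurance 264.76 + destination terminal 176.70 + duty 3485.04 = 11451.53
Landed cost = invoice 4955.91 + 11451.53 = 16407.44

Total landed cost: AUD 16407.44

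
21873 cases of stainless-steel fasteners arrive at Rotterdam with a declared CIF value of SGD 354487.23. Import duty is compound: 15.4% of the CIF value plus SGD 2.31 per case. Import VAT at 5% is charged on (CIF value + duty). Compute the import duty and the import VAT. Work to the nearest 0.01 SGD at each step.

Ad valorem component: 354487.23 × 15.4% = 54591.03
Specific component: 21873 × 2.31 = 50526.63
Import duty = 54591.03 + 50526.63 = 105117.66
VAT base = CIF + duty = 354487.23 + 105117.66 = 459604.89
Import VAT = 459604.89 × 5% = 22980.24

Import duty: SGD 105117.66; import VAT: SGD 22980.24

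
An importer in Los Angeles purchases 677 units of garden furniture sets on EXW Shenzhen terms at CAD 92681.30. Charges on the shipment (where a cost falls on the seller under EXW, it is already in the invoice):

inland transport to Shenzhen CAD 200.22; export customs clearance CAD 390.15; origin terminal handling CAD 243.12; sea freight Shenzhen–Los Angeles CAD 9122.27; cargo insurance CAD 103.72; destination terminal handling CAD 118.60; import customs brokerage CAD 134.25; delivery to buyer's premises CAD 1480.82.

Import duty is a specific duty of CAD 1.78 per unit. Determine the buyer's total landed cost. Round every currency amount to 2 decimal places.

Total landed cost: CAD 105679.51

EXW: the seller makes goods available at their premises; the buyer bears all onward costs.
CIF value = EXW price + inland to port + export clearance + origin terminal + freight + insurance = 92681.30 + 200.22 + 390.15 + 243.12 + 9122.27 + 103.72 = 102740.78
Import duty = 677 × 1.78 = 1205.06
Buyer bears: inland to port 200.22 + export clearance 390.15 + origin terminal 243.12 + freight 9122.27 + insurance 103.72 + destination terminal 118.60 + brokerage 134.25 + delivery 1480.82 + duty 1205.06 = 12998.21
Landed cost = invoice 92681.30 + 12998.21 = 105679.51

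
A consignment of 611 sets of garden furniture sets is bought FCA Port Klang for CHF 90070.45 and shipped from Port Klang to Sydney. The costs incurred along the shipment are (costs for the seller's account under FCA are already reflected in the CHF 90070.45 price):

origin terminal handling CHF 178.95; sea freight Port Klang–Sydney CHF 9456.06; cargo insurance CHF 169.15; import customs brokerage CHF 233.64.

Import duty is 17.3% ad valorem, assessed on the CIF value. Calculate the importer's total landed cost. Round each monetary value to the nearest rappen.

Total landed cost: CHF 117386.56

FCA: the seller delivers export-cleared goods to the carrier; the buyer bears costs from that point.
CIF value = FCA price + origin terminal + freight + insurance = 90070.45 + 178.95 + 9456.06 + 169.15 = 99874.61
Import duty = 99874.61 × 17.3% = 17278.31
Buyer bears: origin terminal 178.95 + freight 9456.06 + insurance 169.15 + brokerage 233.64 + duty 17278.31 = 27316.11
Landed cost = invoice 90070.45 + 27316.11 = 117386.56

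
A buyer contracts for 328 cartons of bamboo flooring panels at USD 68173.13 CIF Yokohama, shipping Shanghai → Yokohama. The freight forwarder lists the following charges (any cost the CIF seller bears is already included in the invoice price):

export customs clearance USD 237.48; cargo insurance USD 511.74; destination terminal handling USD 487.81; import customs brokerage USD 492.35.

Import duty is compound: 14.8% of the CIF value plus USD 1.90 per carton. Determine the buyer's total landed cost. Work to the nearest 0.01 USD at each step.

CIF: the seller pays costs through ocean freight and marine insurance to the destination port.
Already in the invoice (seller's account under CIF): export clearance, insurance — exclude.
The CIF price already equals the CIF value: 68173.13
Ad valorem component: 68173.13 × 14.8% = 10089.62
Specific component: 328 × 1.90 = 623.20
Import duty = 10089.62 + 623.20 = 10712.82
Buyer bears: destination terminal 487.81 + brokerage 492.35 + duty 10712.82 = 11692.98
Landed cost = invoice 68173.13 + 11692.98 = 79866.11

Total landed cost: USD 79866.11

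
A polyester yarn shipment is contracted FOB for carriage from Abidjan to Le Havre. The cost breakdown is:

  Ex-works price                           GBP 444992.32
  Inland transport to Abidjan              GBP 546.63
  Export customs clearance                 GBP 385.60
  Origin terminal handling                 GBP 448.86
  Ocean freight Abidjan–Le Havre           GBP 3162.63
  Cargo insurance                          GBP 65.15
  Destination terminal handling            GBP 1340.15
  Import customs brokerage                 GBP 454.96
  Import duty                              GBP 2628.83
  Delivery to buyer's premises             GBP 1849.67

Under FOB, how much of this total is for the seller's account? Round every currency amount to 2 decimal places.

FOB: the seller bears costs until goods are on board at the origin port; the buyer bears freight, insurance and all costs thereafter.
Seller's account: goods 444992.32 + inland to port 546.63 + export clearance 385.60 + origin terminal 448.86 = 446373.41
Buyer's account: freight 3162.63 + insurance 65.15 + destination terminal 1340.15 + brokerage 454.96 + duty 2628.83 + delivery 1849.67 = 9501.39

Seller's account: GBP 446373.41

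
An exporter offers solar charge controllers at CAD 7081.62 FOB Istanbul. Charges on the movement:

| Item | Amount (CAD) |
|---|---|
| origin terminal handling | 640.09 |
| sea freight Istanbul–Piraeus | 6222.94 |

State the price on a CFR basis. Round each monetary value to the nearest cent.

CFR price: CAD 13304.56

Not relevant to the conversion: origin terminal — on the seller under both FOB and CFR; already in the FOB price and stays in the CFR price.
From FOB to CFR, the seller additionally bears: freight.
CFR price = 7081.62 + 6222.94 = 13304.56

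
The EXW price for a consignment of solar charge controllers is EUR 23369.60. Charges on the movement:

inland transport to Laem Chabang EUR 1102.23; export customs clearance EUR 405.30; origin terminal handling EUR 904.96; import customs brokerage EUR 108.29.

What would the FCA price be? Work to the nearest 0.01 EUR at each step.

Not relevant to the conversion: brokerage, origin terminal — on the buyer under both terms; not part of either seller's price.
From EXW to FCA, the seller additionally bears: inland to port, export clearance.
FCA price = 23369.60 + 1102.23 + 405.30 = 24877.13

FCA price: EUR 24877.13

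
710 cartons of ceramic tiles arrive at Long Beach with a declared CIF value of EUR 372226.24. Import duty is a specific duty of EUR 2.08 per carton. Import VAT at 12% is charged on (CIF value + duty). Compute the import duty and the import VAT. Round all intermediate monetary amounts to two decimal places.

Import duty = 710 × 2.08 = 1476.80
VAT base = CIF + duty = 372226.24 + 1476.80 = 373703.04
Import VAT = 373703.04 × 12% = 44844.36

Import duty: EUR 1476.80; import VAT: EUR 44844.36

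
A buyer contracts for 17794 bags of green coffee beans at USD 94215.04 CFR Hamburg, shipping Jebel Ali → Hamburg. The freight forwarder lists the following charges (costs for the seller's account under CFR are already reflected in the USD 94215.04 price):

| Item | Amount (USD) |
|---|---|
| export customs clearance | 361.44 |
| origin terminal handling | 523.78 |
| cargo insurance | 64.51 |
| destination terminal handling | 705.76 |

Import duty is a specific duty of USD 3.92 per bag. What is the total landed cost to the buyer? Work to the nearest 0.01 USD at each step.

CFR: the seller pays costs through ocean freight to the destination port, but not insurance.
Already in the invoice (seller's account under CFR): export clearance, origin terminal — exclude.
CIF value = CFR price + insurance = 94215.04 + 64.51 = 94279.55
Import duty = 17794 × 3.92 = 69752.48
Buyer bears: insurance 64.51 + destination terminal 705.76 + duty 69752.48 = 70522.75
Landed cost = invoice 94215.04 + 70522.75 = 164737.79

Total landed cost: USD 164737.79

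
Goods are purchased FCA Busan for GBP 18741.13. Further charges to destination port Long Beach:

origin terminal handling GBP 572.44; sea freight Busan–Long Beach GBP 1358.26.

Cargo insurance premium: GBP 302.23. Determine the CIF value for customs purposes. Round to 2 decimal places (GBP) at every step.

CIF = FCA price + pre-shipment costs + freight + insurance
CIF = 18741.13 + 572.44 + 1358.26 + 302.23 = 20974.06

CIF value: GBP 20974.06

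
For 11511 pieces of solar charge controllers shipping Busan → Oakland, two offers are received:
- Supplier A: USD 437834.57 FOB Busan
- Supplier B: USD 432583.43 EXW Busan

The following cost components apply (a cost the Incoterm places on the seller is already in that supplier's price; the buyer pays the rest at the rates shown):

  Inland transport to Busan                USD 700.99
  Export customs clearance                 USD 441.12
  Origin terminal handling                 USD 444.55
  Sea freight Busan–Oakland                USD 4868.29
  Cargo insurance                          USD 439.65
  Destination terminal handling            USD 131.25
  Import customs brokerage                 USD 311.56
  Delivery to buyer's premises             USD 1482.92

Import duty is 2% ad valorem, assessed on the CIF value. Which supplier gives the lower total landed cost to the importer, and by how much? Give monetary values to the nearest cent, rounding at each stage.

Supplier A (FOB):
CIF value = FOB price + freight + insurance = 437834.57 + 4868.29 + 439.65 = 443142.51
Import duty = 443142.51 × 2% = 8862.85
Buyer bears (A): 4868.29 + 439.65 + 131.25 + 311.56 + 1482.92 = 7233.67
Landed cost (A) = invoice 437834.57 + 7233.67 + duty 8862.85 = 453931.09
Supplier B (EXW):
CIF value = EXW price + inland to port + export clearance + origin terminal + freight + insurance = 432583.43 + 700.99 + 441.12 + 444.55 + 4868.29 + 439.65 = 439478.03
Import duty = 439478.03 × 2% = 8789.56
Buyer bears (B): 700.99 + 441.12 + 444.55 + 4868.29 + 439.65 + 131.25 + 311.56 + 1482.92 = 8820.33
Landed cost (B) = invoice 432583.43 + 8820.33 + duty 8789.56 = 450193.32
Difference = |453931.09 − 450193.32| = 3737.77

Supplier B is cheaper by USD 3737.77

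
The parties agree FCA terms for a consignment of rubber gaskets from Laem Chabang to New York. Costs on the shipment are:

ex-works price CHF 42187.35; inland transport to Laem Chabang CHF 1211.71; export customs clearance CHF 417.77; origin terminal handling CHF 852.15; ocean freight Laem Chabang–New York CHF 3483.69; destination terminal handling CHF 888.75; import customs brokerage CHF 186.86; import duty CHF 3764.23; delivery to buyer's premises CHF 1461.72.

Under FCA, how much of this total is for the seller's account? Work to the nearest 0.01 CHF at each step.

FCA: the seller delivers export-cleared goods to the carrier; the buyer bears costs from that point.
Seller's account: goods 42187.35 + inland to port 1211.71 + export clearance 417.77 = 43816.83
Buyer's account: origin terminal 852.15 + freight 3483.69 + destination terminal 888.75 + brokerage 186.86 + duty 3764.23 + delivery 1461.72 = 10637.40

Seller's account: CHF 43816.83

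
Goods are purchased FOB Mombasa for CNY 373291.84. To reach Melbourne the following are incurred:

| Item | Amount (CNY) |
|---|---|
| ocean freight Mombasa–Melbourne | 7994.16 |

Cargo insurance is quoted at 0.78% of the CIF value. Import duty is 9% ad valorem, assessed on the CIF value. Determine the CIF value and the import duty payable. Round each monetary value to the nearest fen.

CIF value: CNY 384283.41; import duty: CNY 34585.51

Let C be the CIF value. C = FOB price + freight + 0.78% × C
C − 0.78% × C = 373291.84 + 7994.16
0.9922 × C = 381286.00
C = 381286.00 / 0.9922 = 384283.41
Insurance premium = 0.78% × 384283.41 = 2997.41
Import duty = 384283.41 × 9% = 34585.51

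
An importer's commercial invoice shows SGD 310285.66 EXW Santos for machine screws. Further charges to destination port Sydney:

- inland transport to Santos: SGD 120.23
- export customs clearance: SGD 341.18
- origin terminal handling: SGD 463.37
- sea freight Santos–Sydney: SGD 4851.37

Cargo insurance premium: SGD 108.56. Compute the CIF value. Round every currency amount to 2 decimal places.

CIF value: SGD 316170.37

CIF = EXW price + pre-shipment costs + freight + insurance
CIF = 310285.66 + 120.23 + 341.18 + 463.37 + 4851.37 + 108.56 = 316170.37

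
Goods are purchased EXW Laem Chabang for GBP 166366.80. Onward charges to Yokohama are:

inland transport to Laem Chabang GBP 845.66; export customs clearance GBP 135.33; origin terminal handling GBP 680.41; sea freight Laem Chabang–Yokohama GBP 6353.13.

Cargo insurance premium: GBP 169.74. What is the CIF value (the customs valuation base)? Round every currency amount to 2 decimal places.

CIF value: GBP 174551.07

CIF = EXW price + pre-shipment costs + freight + insurance
CIF = 166366.80 + 845.66 + 135.33 + 680.41 + 6353.13 + 169.74 = 174551.07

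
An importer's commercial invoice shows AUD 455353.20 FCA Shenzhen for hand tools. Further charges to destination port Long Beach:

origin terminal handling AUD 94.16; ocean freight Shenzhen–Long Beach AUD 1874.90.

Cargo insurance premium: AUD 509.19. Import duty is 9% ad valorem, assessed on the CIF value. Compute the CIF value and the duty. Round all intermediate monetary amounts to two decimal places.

CIF value: AUD 457831.45; import duty: AUD 41204.83

CIF = FCA price + pre-shipment costs + freight + insurance
CIF = 455353.20 + 94.16 + 1874.90 + 509.19 = 457831.45
Import duty = 457831.45 × 9% = 41204.83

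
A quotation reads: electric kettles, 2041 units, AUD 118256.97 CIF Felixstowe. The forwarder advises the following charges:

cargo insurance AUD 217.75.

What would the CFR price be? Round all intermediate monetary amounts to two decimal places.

From CIF to CFR, the seller no longer bears: insurance.
CFR price = 118256.97 − 217.75 = 118039.22

CFR price: AUD 118039.22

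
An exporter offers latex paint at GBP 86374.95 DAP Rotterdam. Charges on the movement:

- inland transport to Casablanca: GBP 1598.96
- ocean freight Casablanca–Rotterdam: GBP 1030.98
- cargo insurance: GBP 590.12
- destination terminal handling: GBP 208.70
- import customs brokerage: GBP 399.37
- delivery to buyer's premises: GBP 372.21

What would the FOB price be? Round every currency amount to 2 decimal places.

FOB price: GBP 84172.94

Not relevant to the conversion: inland to port — on the seller under both DAP and FOB; already in the DAP price and stays in the FOB price. brokerage — on the buyer under both terms; not part of either seller's price.
From DAP to FOB, the seller no longer bears: freight, insurance, destination terminal, delivery.
FOB price = 86374.95 − 1030.98 − 590.12 − 208.70 − 372.21 = 84172.94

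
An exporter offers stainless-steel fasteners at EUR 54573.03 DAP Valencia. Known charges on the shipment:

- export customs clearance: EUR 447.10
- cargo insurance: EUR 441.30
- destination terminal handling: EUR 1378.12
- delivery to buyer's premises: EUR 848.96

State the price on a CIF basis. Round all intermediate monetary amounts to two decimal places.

CIF price: EUR 52345.95

Not relevant to the conversion: export clearance, insurance — on the seller under both DAP and CIF; already in the DAP price and stays in the CIF price.
From DAP to CIF, the seller no longer bears: destination terminal, delivery.
CIF price = 54573.03 − 1378.12 − 848.96 = 52345.95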